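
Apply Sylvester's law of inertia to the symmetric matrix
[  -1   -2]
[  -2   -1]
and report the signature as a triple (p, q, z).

step 0: pivot -1 → sign −
step 1: pivot 3 → sign +
signature = (1, 1, 0)

Answer: (1, 1, 0)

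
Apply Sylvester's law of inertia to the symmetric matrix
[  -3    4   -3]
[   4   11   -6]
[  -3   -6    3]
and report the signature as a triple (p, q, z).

Answer: (1, 2, 0)

Derivation:
step 0: pivot -3 → sign −
step 1: pivot 49/3 → sign +
step 2: pivot -6/49 → sign −
signature = (1, 2, 0)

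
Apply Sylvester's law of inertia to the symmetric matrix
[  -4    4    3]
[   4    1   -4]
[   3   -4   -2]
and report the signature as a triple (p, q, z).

Answer: (2, 1, 0)

Derivation:
step 0: pivot -4 → sign −
step 1: pivot 5 → sign +
step 2: pivot 1/20 → sign +
signature = (2, 1, 0)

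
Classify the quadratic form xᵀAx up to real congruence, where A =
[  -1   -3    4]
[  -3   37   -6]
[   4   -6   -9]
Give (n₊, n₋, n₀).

step 0: pivot -1 → sign −
step 1: pivot 46 → sign +
step 2: pivot -1/23 → sign −
signature = (1, 2, 0)

Answer: (1, 2, 0)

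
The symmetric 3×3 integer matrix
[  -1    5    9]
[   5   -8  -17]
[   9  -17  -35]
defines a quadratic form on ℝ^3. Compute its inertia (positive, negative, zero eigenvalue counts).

Answer: (1, 2, 0)

Derivation:
step 0: pivot -1 → sign −
step 1: pivot 17 → sign +
step 2: pivot -2/17 → sign −
signature = (1, 2, 0)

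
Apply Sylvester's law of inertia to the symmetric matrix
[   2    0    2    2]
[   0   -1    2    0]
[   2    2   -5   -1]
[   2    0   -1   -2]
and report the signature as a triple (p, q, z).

step 0: pivot 2 → sign +
step 1: pivot -1 → sign −
step 2: pivot -3 → sign −
step 3: pivot -1 → sign −
signature = (1, 3, 0)

Answer: (1, 3, 0)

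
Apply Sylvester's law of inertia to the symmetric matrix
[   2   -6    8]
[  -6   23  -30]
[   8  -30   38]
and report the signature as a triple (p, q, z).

step 0: pivot 2 → sign +
step 1: pivot 5 → sign +
step 2: pivot -6/5 → sign −
signature = (2, 1, 0)

Answer: (2, 1, 0)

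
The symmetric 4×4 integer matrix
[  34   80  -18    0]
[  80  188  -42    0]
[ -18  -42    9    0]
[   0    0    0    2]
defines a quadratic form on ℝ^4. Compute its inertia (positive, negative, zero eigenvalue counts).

Answer: (2, 1, 1)

Derivation:
step 0: pivot 34 → sign +
step 1: pivot -4/17 → sign −
step 2: pivot 2 → sign +
step 3: row/col 3 already zero → sign 0
signature = (2, 1, 1)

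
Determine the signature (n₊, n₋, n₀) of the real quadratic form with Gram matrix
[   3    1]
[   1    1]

step 0: pivot 3 → sign +
step 1: pivot 2/3 → sign +
signature = (2, 0, 0)

Answer: (2, 0, 0)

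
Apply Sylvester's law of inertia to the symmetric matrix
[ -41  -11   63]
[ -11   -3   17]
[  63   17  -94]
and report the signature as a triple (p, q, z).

step 0: pivot -41 → sign −
step 1: pivot -2/41 → sign −
step 2: pivot 3 → sign +
signature = (1, 2, 0)

Answer: (1, 2, 0)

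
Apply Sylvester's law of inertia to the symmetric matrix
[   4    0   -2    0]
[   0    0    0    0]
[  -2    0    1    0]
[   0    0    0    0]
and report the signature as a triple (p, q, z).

Answer: (1, 0, 3)

Derivation:
step 0: pivot 4 → sign +
step 1: row/col 1 already zero → sign 0
step 2: row/col 2 already zero → sign 0
step 3: row/col 3 already zero → sign 0
signature = (1, 0, 3)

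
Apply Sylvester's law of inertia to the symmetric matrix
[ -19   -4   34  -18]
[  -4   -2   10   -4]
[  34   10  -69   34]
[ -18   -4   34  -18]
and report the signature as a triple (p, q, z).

step 0: pivot -19 → sign −
step 1: pivot -22/19 → sign −
step 2: pivot -13/11 → sign −
step 3: pivot 6/13 → sign +
signature = (1, 3, 0)

Answer: (1, 3, 0)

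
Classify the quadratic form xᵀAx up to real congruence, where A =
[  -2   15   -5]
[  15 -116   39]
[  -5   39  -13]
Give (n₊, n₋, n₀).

Answer: (1, 2, 0)

Derivation:
step 0: pivot -2 → sign −
step 1: pivot -7/2 → sign −
step 2: pivot 1/7 → sign +
signature = (1, 2, 0)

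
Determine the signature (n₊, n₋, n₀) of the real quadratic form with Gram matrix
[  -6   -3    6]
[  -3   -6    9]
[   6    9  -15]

Answer: (0, 3, 0)

Derivation:
step 0: pivot -6 → sign −
step 1: pivot -9/2 → sign −
step 2: pivot -1 → sign −
signature = (0, 3, 0)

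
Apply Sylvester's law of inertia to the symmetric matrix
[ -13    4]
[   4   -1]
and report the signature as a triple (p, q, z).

step 0: pivot -13 → sign −
step 1: pivot 3/13 → sign +
signature = (1, 1, 0)

Answer: (1, 1, 0)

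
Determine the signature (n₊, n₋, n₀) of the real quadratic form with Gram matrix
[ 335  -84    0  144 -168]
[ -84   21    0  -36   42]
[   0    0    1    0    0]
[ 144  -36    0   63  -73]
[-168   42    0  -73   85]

Answer: (4, 1, 0)

Derivation:
step 0: pivot 335 → sign +
step 1: pivot -21/335 → sign −
step 2: pivot 1 → sign +
step 3: pivot 9/7 → sign +
step 4: pivot 2/9 → sign +
signature = (4, 1, 0)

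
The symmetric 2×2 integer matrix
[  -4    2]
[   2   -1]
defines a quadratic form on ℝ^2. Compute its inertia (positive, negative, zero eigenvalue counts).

step 0: pivot -4 → sign −
step 1: row/col 1 already zero → sign 0
signature = (0, 1, 1)

Answer: (0, 1, 1)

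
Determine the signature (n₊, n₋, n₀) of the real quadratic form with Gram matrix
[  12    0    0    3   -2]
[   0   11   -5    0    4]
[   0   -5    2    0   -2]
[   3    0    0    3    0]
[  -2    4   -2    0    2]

step 0: pivot 12 → sign +
step 1: pivot 11 → sign +
step 2: pivot -3/11 → sign −
step 3: pivot 9/4 → sign +
step 4: pivot 2/9 → sign +
signature = (4, 1, 0)

Answer: (4, 1, 0)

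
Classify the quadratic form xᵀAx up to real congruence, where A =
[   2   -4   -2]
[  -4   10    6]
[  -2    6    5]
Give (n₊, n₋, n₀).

Answer: (3, 0, 0)

Derivation:
step 0: pivot 2 → sign +
step 1: pivot 2 → sign +
step 2: pivot 1 → sign +
signature = (3, 0, 0)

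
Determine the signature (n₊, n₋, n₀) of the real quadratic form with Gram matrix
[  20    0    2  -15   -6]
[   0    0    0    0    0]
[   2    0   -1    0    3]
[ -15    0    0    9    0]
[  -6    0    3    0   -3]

step 0: pivot 20 → sign +
step 1: pivot -6/5 → sign −
step 2: pivot -3/8 → sign −
step 3: pivot 6 → sign +
step 4: row/col 4 already zero → sign 0
signature = (2, 2, 1)

Answer: (2, 2, 1)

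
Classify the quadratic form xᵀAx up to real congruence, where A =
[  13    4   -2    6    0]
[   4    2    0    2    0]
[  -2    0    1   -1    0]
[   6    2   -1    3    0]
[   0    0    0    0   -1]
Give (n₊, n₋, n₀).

Answer: (3, 1, 1)

Derivation:
step 0: pivot 13 → sign +
step 1: pivot 10/13 → sign +
step 2: pivot 1/5 → sign +
step 3: pivot -1 → sign −
step 4: row/col 4 already zero → sign 0
signature = (3, 1, 1)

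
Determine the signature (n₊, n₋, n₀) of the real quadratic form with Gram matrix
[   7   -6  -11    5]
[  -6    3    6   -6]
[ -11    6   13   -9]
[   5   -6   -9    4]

Answer: (2, 2, 0)

Derivation:
step 0: pivot 7 → sign +
step 1: pivot -15/7 → sign −
step 2: pivot 6/5 → sign +
step 3: pivot -1/3 → sign −
signature = (2, 2, 0)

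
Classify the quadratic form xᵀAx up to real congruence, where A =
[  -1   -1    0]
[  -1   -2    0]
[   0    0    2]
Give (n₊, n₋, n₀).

step 0: pivot -1 → sign −
step 1: pivot -1 → sign −
step 2: pivot 2 → sign +
signature = (1, 2, 0)

Answer: (1, 2, 0)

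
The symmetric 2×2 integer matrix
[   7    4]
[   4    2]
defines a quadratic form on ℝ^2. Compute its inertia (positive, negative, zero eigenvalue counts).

Answer: (1, 1, 0)

Derivation:
step 0: pivot 7 → sign +
step 1: pivot -2/7 → sign −
signature = (1, 1, 0)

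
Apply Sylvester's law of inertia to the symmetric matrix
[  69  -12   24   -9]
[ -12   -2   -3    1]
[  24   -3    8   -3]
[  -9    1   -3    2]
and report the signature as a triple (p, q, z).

Answer: (2, 2, 0)

Derivation:
step 0: pivot 69 → sign +
step 1: pivot -94/23 → sign −
step 2: pivot -1/94 → sign −
step 3: pivot 1 → sign +
signature = (2, 2, 0)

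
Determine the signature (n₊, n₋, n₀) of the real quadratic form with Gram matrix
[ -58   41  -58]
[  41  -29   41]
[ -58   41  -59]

step 0: pivot -58 → sign −
step 1: pivot -1/58 → sign −
step 2: pivot -1 → sign −
signature = (0, 3, 0)

Answer: (0, 3, 0)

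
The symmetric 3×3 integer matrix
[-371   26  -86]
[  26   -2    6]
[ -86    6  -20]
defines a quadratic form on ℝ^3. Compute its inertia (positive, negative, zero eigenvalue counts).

Answer: (0, 3, 0)

Derivation:
step 0: pivot -371 → sign −
step 1: pivot -66/371 → sign −
step 2: pivot -2/33 → sign −
signature = (0, 3, 0)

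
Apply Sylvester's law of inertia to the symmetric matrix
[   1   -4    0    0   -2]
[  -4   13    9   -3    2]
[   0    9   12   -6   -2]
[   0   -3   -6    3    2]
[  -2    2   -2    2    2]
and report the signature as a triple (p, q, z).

Answer: (3, 2, 0)

Derivation:
step 0: pivot 1 → sign +
step 1: pivot -3 → sign −
step 2: pivot 39 → sign +
step 3: pivot 3/13 → sign +
step 4: pivot -2/3 → sign −
signature = (3, 2, 0)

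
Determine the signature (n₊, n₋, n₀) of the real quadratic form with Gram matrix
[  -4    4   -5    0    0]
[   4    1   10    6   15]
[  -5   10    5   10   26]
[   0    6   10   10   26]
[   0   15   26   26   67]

Answer: (3, 2, 0)

Derivation:
step 0: pivot -4 → sign −
step 1: pivot 5 → sign +
step 2: pivot 25/4 → sign +
step 3: pivot 6/25 → sign +
step 4: pivot -6/5 → sign −
signature = (3, 2, 0)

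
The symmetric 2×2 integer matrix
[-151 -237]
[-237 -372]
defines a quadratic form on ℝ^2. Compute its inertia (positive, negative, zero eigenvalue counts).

Answer: (0, 2, 0)

Derivation:
step 0: pivot -151 → sign −
step 1: pivot -3/151 → sign −
signature = (0, 2, 0)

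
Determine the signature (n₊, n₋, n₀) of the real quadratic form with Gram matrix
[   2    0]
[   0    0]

step 0: pivot 2 → sign +
step 1: row/col 1 already zero → sign 0
signature = (1, 0, 1)

Answer: (1, 0, 1)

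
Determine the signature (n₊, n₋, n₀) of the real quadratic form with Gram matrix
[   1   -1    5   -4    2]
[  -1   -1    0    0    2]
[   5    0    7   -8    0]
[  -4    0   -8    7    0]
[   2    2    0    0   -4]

Answer: (1, 3, 1)

Derivation:
step 0: pivot 1 → sign +
step 1: pivot -2 → sign −
step 2: pivot -11/2 → sign −
step 3: pivot -3/11 → sign −
step 4: row/col 4 already zero → sign 0
signature = (1, 3, 1)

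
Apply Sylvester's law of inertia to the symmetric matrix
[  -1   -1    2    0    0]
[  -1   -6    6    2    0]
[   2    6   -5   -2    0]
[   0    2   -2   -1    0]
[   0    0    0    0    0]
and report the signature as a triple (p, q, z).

Answer: (1, 3, 1)

Derivation:
step 0: pivot -1 → sign −
step 1: pivot -5 → sign −
step 2: pivot 11/5 → sign +
step 3: pivot -3/11 → sign −
step 4: row/col 4 already zero → sign 0
signature = (1, 3, 1)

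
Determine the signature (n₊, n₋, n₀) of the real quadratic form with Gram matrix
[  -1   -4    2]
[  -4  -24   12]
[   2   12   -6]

Answer: (0, 2, 1)

Derivation:
step 0: pivot -1 → sign −
step 1: pivot -8 → sign −
step 2: row/col 2 already zero → sign 0
signature = (0, 2, 1)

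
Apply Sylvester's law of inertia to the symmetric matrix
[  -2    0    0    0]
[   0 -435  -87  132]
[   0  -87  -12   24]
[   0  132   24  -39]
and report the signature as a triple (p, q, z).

Answer: (1, 3, 0)

Derivation:
step 0: pivot -2 → sign −
step 1: pivot -435 → sign −
step 2: pivot 27/5 → sign +
step 3: pivot -1/87 → sign −
signature = (1, 3, 0)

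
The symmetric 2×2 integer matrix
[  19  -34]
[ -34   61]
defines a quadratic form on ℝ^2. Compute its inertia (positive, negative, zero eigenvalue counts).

step 0: pivot 19 → sign +
step 1: pivot 3/19 → sign +
signature = (2, 0, 0)

Answer: (2, 0, 0)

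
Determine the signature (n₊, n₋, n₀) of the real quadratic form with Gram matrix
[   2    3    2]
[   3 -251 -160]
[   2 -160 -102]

Answer: (1, 2, 0)

Derivation:
step 0: pivot 2 → sign +
step 1: pivot -511/2 → sign −
step 2: pivot -6/511 → sign −
signature = (1, 2, 0)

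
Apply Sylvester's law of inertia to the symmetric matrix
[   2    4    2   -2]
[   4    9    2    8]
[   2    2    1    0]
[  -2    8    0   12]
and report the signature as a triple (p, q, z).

step 0: pivot 2 → sign +
step 1: pivot 1 → sign +
step 2: pivot -5 → sign −
step 3: pivot 6/5 → sign +
signature = (3, 1, 0)

Answer: (3, 1, 0)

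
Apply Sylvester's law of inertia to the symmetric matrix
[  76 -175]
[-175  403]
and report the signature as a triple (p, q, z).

step 0: pivot 76 → sign +
step 1: pivot 3/76 → sign +
signature = (2, 0, 0)

Answer: (2, 0, 0)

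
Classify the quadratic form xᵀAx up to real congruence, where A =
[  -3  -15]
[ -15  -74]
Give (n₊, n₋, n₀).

step 0: pivot -3 → sign −
step 1: pivot 1 → sign +
signature = (1, 1, 0)

Answer: (1, 1, 0)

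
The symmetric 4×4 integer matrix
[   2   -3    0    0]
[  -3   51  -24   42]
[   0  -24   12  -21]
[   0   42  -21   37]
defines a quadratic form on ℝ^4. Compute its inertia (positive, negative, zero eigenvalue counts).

step 0: pivot 2 → sign +
step 1: pivot 93/2 → sign +
step 2: pivot -12/31 → sign −
step 3: pivot 1/4 → sign +
signature = (3, 1, 0)

Answer: (3, 1, 0)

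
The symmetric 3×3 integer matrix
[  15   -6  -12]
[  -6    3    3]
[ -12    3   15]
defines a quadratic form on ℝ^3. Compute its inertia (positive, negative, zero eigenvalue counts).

step 0: pivot 15 → sign +
step 1: pivot 3/5 → sign +
step 2: row/col 2 already zero → sign 0
signature = (2, 0, 1)

Answer: (2, 0, 1)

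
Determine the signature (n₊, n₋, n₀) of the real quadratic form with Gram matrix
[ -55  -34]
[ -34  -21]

step 0: pivot -55 → sign −
step 1: pivot 1/55 → sign +
signature = (1, 1, 0)

Answer: (1, 1, 0)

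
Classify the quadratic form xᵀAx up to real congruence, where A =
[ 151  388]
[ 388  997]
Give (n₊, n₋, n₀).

Answer: (2, 0, 0)

Derivation:
step 0: pivot 151 → sign +
step 1: pivot 3/151 → sign +
signature = (2, 0, 0)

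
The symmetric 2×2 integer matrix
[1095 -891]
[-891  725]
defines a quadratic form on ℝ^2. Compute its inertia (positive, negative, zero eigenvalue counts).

Answer: (1, 1, 0)

Derivation:
step 0: pivot 1095 → sign +
step 1: pivot -2/365 → sign −
signature = (1, 1, 0)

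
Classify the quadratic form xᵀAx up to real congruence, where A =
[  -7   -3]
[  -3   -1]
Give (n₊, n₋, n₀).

Answer: (1, 1, 0)

Derivation:
step 0: pivot -7 → sign −
step 1: pivot 2/7 → sign +
signature = (1, 1, 0)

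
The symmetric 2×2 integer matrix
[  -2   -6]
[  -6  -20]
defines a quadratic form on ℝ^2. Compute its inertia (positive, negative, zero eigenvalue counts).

step 0: pivot -2 → sign −
step 1: pivot -2 → sign −
signature = (0, 2, 0)

Answer: (0, 2, 0)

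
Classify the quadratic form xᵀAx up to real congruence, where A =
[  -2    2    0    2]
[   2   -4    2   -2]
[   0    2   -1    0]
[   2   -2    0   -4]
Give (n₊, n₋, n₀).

Answer: (1, 3, 0)

Derivation:
step 0: pivot -2 → sign −
step 1: pivot -2 → sign −
step 2: pivot 1 → sign +
step 3: pivot -2 → sign −
signature = (1, 3, 0)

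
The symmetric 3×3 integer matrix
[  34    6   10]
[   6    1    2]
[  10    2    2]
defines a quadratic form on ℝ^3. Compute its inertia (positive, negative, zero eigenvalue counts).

step 0: pivot 34 → sign +
step 1: pivot -1/17 → sign −
step 2: row/col 2 already zero → sign 0
signature = (1, 1, 1)

Answer: (1, 1, 1)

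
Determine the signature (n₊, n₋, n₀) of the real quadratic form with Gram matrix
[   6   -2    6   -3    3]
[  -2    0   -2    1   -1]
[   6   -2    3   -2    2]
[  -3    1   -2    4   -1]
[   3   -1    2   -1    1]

Answer: (2, 3, 0)

Derivation:
step 0: pivot 6 → sign +
step 1: pivot -2/3 → sign −
step 2: pivot -3 → sign −
step 3: pivot 17/6 → sign +
step 4: pivot -3/17 → sign −
signature = (2, 3, 0)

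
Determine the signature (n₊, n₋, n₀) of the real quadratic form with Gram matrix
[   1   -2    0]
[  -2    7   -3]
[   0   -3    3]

Answer: (2, 0, 1)

Derivation:
step 0: pivot 1 → sign +
step 1: pivot 3 → sign +
step 2: row/col 2 already zero → sign 0
signature = (2, 0, 1)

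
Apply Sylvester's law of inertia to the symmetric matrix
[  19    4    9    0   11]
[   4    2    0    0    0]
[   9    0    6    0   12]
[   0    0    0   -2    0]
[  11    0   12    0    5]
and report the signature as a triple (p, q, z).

step 0: pivot 19 → sign +
step 1: pivot 22/19 → sign +
step 2: pivot -15/11 → sign −
step 3: pivot -2 → sign −
step 4: pivot 3/5 → sign +
signature = (3, 2, 0)

Answer: (3, 2, 0)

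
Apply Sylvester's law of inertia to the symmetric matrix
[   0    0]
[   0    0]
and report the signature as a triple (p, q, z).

step 0: row/col 0 already zero → sign 0
step 1: row/col 1 already zero → sign 0
signature = (0, 0, 2)

Answer: (0, 0, 2)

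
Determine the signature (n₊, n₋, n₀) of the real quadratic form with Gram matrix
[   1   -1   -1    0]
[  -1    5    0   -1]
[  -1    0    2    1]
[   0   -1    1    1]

Answer: (3, 0, 1)

Derivation:
step 0: pivot 1 → sign +
step 1: pivot 4 → sign +
step 2: pivot 3/4 → sign +
step 3: row/col 3 already zero → sign 0
signature = (3, 0, 1)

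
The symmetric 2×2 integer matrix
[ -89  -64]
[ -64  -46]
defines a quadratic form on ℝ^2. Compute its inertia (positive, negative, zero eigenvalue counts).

step 0: pivot -89 → sign −
step 1: pivot 2/89 → sign +
signature = (1, 1, 0)

Answer: (1, 1, 0)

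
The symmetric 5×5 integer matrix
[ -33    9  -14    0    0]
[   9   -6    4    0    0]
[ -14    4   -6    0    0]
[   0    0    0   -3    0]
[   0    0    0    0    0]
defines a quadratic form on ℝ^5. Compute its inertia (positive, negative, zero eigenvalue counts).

step 0: pivot -33 → sign −
step 1: pivot -39/11 → sign −
step 2: pivot -2/39 → sign −
step 3: pivot -3 → sign −
step 4: row/col 4 already zero → sign 0
signature = (0, 4, 1)

Answer: (0, 4, 1)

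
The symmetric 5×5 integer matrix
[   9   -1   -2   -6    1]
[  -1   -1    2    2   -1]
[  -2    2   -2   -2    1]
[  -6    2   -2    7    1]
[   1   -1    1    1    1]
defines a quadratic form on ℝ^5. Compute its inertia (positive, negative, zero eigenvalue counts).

Answer: (4, 1, 0)

Derivation:
step 0: pivot 9 → sign +
step 1: pivot -10/9 → sign −
step 2: pivot 2/5 → sign +
step 3: pivot 1 → sign +
step 4: pivot 3/2 → sign +
signature = (4, 1, 0)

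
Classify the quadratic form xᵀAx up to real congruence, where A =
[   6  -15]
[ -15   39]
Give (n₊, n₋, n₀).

step 0: pivot 6 → sign +
step 1: pivot 3/2 → sign +
signature = (2, 0, 0)

Answer: (2, 0, 0)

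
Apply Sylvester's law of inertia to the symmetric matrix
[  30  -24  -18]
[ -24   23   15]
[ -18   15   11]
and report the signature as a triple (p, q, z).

Answer: (3, 0, 0)

Derivation:
step 0: pivot 30 → sign +
step 1: pivot 19/5 → sign +
step 2: pivot 2/19 → sign +
signature = (3, 0, 0)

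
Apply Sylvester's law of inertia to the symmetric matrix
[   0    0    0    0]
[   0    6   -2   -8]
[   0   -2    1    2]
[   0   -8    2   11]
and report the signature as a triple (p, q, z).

step 0: pivot 6 → sign +
step 1: pivot 1/3 → sign +
step 2: pivot -1 → sign −
step 3: row/col 3 already zero → sign 0
signature = (2, 1, 1)

Answer: (2, 1, 1)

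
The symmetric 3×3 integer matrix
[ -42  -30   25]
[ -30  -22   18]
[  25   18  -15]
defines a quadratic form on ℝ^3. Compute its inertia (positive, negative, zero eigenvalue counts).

Answer: (0, 3, 0)

Derivation:
step 0: pivot -42 → sign −
step 1: pivot -4/7 → sign −
step 2: pivot -1/12 → sign −
signature = (0, 3, 0)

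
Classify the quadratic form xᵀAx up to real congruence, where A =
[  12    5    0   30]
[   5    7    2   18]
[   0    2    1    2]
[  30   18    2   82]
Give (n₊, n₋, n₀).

Answer: (4, 0, 0)

Derivation:
step 0: pivot 12 → sign +
step 1: pivot 59/12 → sign +
step 2: pivot 11/59 → sign +
step 3: pivot 6/11 → sign +
signature = (4, 0, 0)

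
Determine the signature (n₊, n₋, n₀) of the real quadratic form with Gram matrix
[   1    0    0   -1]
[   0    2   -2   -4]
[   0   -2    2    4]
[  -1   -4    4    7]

Answer: (2, 1, 1)

Derivation:
step 0: pivot 1 → sign +
step 1: pivot 2 → sign +
step 2: pivot -2 → sign −
step 3: row/col 3 already zero → sign 0
signature = (2, 1, 1)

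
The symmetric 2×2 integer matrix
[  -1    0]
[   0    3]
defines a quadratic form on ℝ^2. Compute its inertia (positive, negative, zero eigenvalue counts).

Answer: (1, 1, 0)

Derivation:
step 0: pivot -1 → sign −
step 1: pivot 3 → sign +
signature = (1, 1, 0)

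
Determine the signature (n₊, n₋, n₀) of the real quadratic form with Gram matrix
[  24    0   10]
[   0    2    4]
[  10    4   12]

step 0: pivot 24 → sign +
step 1: pivot 2 → sign +
step 2: pivot -1/6 → sign −
signature = (2, 1, 0)

Answer: (2, 1, 0)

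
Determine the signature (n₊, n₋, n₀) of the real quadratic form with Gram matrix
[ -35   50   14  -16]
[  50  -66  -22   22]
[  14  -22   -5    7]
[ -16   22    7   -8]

Answer: (1, 3, 0)

Derivation:
step 0: pivot -35 → sign −
step 1: pivot 38/7 → sign +
step 2: pivot -13/95 → sign −
step 3: pivot -3/13 → sign −
signature = (1, 3, 0)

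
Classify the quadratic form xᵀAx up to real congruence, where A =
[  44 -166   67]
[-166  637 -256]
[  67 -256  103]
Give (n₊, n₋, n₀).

Answer: (3, 0, 0)

Derivation:
step 0: pivot 44 → sign +
step 1: pivot 118/11 → sign +
step 2: pivot 3/472 → sign +
signature = (3, 0, 0)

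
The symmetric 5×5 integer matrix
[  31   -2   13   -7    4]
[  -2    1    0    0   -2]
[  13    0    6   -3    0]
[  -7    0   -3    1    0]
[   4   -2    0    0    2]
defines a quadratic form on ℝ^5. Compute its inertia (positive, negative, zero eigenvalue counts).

step 0: pivot 31 → sign +
step 1: pivot 27/31 → sign +
step 2: pivot -7/27 → sign −
step 3: pivot -2/7 → sign −
step 4: pivot -2 → sign −
signature = (2, 3, 0)

Answer: (2, 3, 0)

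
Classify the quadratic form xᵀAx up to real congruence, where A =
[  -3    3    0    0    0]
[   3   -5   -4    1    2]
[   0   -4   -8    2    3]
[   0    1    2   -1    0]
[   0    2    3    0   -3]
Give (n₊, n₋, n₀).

Answer: (1, 4, 0)

Derivation:
step 0: pivot -3 → sign −
step 1: pivot -2 → sign −
step 2: pivot -1/2 → sign −
step 3: pivot 1 → sign +
step 4: pivot -1 → sign −
signature = (1, 4, 0)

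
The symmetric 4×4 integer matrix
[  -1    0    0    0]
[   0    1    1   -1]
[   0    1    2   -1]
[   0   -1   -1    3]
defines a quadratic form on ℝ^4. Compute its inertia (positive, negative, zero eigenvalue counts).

Answer: (3, 1, 0)

Derivation:
step 0: pivot -1 → sign −
step 1: pivot 1 → sign +
step 2: pivot 1 → sign +
step 3: pivot 2 → sign +
signature = (3, 1, 0)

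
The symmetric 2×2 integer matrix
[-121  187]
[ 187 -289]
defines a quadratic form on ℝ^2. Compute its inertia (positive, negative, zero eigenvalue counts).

step 0: pivot -121 → sign −
step 1: row/col 1 already zero → sign 0
signature = (0, 1, 1)

Answer: (0, 1, 1)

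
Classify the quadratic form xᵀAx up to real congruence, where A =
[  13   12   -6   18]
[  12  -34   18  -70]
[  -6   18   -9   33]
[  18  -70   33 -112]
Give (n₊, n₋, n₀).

step 0: pivot 13 → sign +
step 1: pivot -586/13 → sign −
step 2: pivot 153/293 → sign +
step 3: pivot 1/17 → sign +
signature = (3, 1, 0)

Answer: (3, 1, 0)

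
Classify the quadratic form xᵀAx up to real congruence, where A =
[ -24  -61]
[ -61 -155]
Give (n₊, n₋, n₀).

step 0: pivot -24 → sign −
step 1: pivot 1/24 → sign +
signature = (1, 1, 0)

Answer: (1, 1, 0)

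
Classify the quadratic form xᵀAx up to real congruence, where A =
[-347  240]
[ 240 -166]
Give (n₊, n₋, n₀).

Answer: (0, 2, 0)

Derivation:
step 0: pivot -347 → sign −
step 1: pivot -2/347 → sign −
signature = (0, 2, 0)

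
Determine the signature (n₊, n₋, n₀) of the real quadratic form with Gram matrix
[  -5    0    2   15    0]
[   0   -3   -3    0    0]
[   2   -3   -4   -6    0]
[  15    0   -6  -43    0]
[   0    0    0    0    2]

step 0: pivot -5 → sign −
step 1: pivot -3 → sign −
step 2: pivot -1/5 → sign −
step 3: pivot 2 → sign +
step 4: pivot 2 → sign +
signature = (2, 3, 0)

Answer: (2, 3, 0)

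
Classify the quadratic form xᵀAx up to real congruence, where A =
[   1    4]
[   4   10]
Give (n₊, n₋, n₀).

Answer: (1, 1, 0)

Derivation:
step 0: pivot 1 → sign +
step 1: pivot -6 → sign −
signature = (1, 1, 0)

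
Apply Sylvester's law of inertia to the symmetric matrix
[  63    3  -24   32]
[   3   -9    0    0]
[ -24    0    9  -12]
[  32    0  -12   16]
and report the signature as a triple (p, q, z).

Answer: (1, 1, 2)

Derivation:
step 0: pivot 63 → sign +
step 1: pivot -64/7 → sign −
step 2: row/col 2 already zero → sign 0
step 3: row/col 3 already zero → sign 0
signature = (1, 1, 2)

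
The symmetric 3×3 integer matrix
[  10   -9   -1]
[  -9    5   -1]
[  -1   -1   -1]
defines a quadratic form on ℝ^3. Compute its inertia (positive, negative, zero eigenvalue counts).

Answer: (2, 1, 0)

Derivation:
step 0: pivot 10 → sign +
step 1: pivot -31/10 → sign −
step 2: pivot 2/31 → sign +
signature = (2, 1, 0)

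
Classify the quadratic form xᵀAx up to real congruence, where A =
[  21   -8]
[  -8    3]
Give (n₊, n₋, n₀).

step 0: pivot 21 → sign +
step 1: pivot -1/21 → sign −
signature = (1, 1, 0)

Answer: (1, 1, 0)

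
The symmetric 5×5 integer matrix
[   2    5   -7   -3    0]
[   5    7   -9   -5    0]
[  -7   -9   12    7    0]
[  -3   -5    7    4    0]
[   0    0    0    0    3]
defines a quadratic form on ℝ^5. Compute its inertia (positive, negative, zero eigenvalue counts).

Answer: (4, 1, 0)

Derivation:
step 0: pivot 2 → sign +
step 1: pivot -11/2 → sign −
step 2: pivot 7/11 → sign +
step 3: pivot 3/7 → sign +
step 4: pivot 3 → sign +
signature = (4, 1, 0)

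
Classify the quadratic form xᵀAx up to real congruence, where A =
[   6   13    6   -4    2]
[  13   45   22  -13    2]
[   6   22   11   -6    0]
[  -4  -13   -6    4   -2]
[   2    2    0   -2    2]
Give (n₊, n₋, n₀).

Answer: (3, 2, 0)

Derivation:
step 0: pivot 6 → sign +
step 1: pivot 101/6 → sign +
step 2: pivot 19/101 → sign +
step 3: pivot -6/19 → sign −
step 4: pivot -2 → sign −
signature = (3, 2, 0)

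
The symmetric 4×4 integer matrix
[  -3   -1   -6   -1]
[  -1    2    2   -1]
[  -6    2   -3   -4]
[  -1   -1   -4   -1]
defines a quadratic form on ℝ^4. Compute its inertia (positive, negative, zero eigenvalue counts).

step 0: pivot -3 → sign −
step 1: pivot 7/3 → sign +
step 2: pivot 15/7 → sign +
step 3: pivot -6/5 → sign −
signature = (2, 2, 0)

Answer: (2, 2, 0)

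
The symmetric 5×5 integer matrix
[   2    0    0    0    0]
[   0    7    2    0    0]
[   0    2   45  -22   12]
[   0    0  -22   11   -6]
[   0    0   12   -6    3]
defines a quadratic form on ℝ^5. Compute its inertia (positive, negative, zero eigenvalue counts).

step 0: pivot 2 → sign +
step 1: pivot 7 → sign +
step 2: pivot 311/7 → sign +
step 3: pivot 33/311 → sign +
step 4: pivot -3/11 → sign −
signature = (4, 1, 0)

Answer: (4, 1, 0)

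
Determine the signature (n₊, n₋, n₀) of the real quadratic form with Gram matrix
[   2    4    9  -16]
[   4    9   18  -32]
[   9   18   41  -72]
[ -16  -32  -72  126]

Answer: (3, 1, 0)

Derivation:
step 0: pivot 2 → sign +
step 1: pivot 1 → sign +
step 2: pivot 1/2 → sign +
step 3: pivot -2 → sign −
signature = (3, 1, 0)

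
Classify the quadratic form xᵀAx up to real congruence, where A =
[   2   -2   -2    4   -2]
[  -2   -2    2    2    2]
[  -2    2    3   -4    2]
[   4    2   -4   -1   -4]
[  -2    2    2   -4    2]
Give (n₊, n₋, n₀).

Answer: (2, 1, 2)

Derivation:
step 0: pivot 2 → sign +
step 1: pivot -4 → sign −
step 2: pivot 1 → sign +
step 3: row/col 3 already zero → sign 0
step 4: row/col 4 already zero → sign 0
signature = (2, 1, 2)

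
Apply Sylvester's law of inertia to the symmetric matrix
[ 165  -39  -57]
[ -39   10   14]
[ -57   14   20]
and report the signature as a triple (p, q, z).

step 0: pivot 165 → sign +
step 1: pivot 43/55 → sign +
step 2: pivot -2/43 → sign −
signature = (2, 1, 0)

Answer: (2, 1, 0)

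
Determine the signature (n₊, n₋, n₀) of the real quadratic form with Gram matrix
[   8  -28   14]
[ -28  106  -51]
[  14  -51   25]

step 0: pivot 8 → sign +
step 1: pivot 8 → sign +
step 2: row/col 2 already zero → sign 0
signature = (2, 0, 1)

Answer: (2, 0, 1)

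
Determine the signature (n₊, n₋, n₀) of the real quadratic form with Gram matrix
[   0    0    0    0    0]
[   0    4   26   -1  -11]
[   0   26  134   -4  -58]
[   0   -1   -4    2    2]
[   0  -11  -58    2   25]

step 0: pivot 4 → sign +
step 1: pivot -35 → sign −
step 2: pivot 27/14 → sign +
step 3: pivot -1/15 → sign −
step 4: row/col 4 already zero → sign 0
signature = (2, 2, 1)

Answer: (2, 2, 1)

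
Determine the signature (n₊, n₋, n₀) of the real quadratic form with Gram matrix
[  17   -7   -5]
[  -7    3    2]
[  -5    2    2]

Answer: (3, 0, 0)

Derivation:
step 0: pivot 17 → sign +
step 1: pivot 2/17 → sign +
step 2: pivot 1/2 → sign +
signature = (3, 0, 0)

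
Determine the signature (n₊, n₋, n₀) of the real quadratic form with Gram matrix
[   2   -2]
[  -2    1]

Answer: (1, 1, 0)

Derivation:
step 0: pivot 2 → sign +
step 1: pivot -1 → sign −
signature = (1, 1, 0)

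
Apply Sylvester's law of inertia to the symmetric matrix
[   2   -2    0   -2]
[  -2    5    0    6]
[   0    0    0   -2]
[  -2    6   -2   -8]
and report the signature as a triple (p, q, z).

step 0: pivot 2 → sign +
step 1: pivot 3 → sign +
step 2: pivot -46/3 → sign −
step 3: pivot 6/23 → sign +
signature = (3, 1, 0)

Answer: (3, 1, 0)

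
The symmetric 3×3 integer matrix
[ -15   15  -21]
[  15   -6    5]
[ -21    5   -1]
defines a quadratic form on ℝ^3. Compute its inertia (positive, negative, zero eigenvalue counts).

step 0: pivot -15 → sign −
step 1: pivot 9 → sign +
step 2: pivot -2/45 → sign −
signature = (1, 2, 0)

Answer: (1, 2, 0)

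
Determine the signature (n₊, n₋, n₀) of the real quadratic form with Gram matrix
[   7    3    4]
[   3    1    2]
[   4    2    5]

step 0: pivot 7 → sign +
step 1: pivot -2/7 → sign −
step 2: pivot 3 → sign +
signature = (2, 1, 0)

Answer: (2, 1, 0)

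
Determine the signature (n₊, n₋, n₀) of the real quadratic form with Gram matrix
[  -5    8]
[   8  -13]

Answer: (0, 2, 0)

Derivation:
step 0: pivot -5 → sign −
step 1: pivot -1/5 → sign −
signature = (0, 2, 0)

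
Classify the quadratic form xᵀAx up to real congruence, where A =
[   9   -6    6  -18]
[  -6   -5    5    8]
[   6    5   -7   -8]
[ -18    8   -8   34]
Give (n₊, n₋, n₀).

step 0: pivot 9 → sign +
step 1: pivot -9 → sign −
step 2: pivot -2 → sign −
step 3: pivot -2/9 → sign −
signature = (1, 3, 0)

Answer: (1, 3, 0)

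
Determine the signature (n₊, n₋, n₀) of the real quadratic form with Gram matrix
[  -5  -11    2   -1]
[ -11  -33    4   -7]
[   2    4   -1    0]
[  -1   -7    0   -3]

Answer: (0, 3, 1)

Derivation:
step 0: pivot -5 → sign −
step 1: pivot -44/5 → sign −
step 2: pivot -2/11 → sign −
step 3: row/col 3 already zero → sign 0
signature = (0, 3, 1)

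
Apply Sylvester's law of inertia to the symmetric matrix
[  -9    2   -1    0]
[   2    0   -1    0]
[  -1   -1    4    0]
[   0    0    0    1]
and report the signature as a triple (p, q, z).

step 0: pivot -9 → sign −
step 1: pivot 4/9 → sign +
step 2: pivot 3/4 → sign +
step 3: pivot 1 → sign +
signature = (3, 1, 0)

Answer: (3, 1, 0)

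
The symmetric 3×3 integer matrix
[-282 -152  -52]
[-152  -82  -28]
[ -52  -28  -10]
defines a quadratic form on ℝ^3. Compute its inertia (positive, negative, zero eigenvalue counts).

step 0: pivot -282 → sign −
step 1: pivot -10/141 → sign −
step 2: pivot -2/5 → sign −
signature = (0, 3, 0)

Answer: (0, 3, 0)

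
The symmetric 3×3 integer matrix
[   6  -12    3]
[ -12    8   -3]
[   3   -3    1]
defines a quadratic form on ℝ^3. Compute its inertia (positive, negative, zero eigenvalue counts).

Answer: (2, 1, 0)

Derivation:
step 0: pivot 6 → sign +
step 1: pivot -16 → sign −
step 2: pivot 1/16 → sign +
signature = (2, 1, 0)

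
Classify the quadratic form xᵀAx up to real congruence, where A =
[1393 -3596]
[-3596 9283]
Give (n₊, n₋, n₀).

Answer: (2, 0, 0)

Derivation:
step 0: pivot 1393 → sign +
step 1: pivot 3/1393 → sign +
signature = (2, 0, 0)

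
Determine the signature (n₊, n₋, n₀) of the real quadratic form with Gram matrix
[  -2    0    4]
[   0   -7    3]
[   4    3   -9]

step 0: pivot -2 → sign −
step 1: pivot -7 → sign −
step 2: pivot 2/7 → sign +
signature = (1, 2, 0)

Answer: (1, 2, 0)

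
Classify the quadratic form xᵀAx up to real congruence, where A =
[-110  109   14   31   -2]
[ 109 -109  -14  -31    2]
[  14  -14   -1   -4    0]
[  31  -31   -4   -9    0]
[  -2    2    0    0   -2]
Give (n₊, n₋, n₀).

Answer: (1, 4, 0)

Derivation:
step 0: pivot -110 → sign −
step 1: pivot -109/110 → sign −
step 2: pivot 87/109 → sign +
step 3: pivot -16/87 → sign −
step 4: pivot -1/4 → sign −
signature = (1, 4, 0)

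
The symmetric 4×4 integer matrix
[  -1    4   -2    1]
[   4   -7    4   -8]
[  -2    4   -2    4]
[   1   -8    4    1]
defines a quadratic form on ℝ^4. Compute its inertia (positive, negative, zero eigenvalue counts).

Answer: (2, 1, 1)

Derivation:
step 0: pivot -1 → sign −
step 1: pivot 9 → sign +
step 2: pivot 2/9 → sign +
step 3: row/col 3 already zero → sign 0
signature = (2, 1, 1)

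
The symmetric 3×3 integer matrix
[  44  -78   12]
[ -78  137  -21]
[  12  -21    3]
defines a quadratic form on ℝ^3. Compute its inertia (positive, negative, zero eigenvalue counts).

step 0: pivot 44 → sign +
step 1: pivot -14/11 → sign −
step 2: pivot -3/14 → sign −
signature = (1, 2, 0)

Answer: (1, 2, 0)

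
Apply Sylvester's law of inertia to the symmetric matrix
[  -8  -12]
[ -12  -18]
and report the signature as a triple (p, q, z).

step 0: pivot -8 → sign −
step 1: row/col 1 already zero → sign 0
signature = (0, 1, 1)

Answer: (0, 1, 1)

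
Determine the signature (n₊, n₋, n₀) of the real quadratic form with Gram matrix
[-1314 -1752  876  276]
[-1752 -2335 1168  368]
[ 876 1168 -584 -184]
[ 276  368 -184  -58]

step 0: pivot -1314 → sign −
step 1: pivot 1 → sign +
step 2: pivot -2/73 → sign −
step 3: row/col 3 already zero → sign 0
signature = (1, 2, 1)

Answer: (1, 2, 1)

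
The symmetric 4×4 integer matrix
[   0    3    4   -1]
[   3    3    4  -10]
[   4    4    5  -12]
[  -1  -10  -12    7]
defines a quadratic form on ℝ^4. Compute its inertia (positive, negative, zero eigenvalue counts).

step 0: pivot 3 → sign +
step 1: pivot -3 → sign −
step 2: pivot -1/3 → sign −
step 3: pivot 6 → sign +
signature = (2, 2, 0)

Answer: (2, 2, 0)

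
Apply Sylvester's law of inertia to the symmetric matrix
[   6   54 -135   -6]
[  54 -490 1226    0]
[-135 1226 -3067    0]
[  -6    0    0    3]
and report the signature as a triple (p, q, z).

Answer: (2, 2, 0)

Derivation:
step 0: pivot 6 → sign +
step 1: pivot -976 → sign −
step 2: pivot 489/976 → sign +
step 3: pivot -3/163 → sign −
signature = (2, 2, 0)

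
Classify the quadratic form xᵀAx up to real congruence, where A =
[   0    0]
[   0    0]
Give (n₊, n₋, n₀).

Answer: (0, 0, 2)

Derivation:
step 0: row/col 0 already zero → sign 0
step 1: row/col 1 already zero → sign 0
signature = (0, 0, 2)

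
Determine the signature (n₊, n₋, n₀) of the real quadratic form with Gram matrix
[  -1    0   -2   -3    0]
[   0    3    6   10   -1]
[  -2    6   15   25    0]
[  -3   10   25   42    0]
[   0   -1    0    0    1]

step 0: pivot -1 → sign −
step 1: pivot 3 → sign +
step 2: pivot 7 → sign +
step 3: pivot 8/21 → sign +
step 4: row/col 4 already zero → sign 0
signature = (3, 1, 1)

Answer: (3, 1, 1)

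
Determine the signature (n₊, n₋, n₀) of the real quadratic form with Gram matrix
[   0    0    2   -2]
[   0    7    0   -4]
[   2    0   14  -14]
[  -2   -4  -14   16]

step 0: pivot 7 → sign +
step 1: pivot 14 → sign +
step 2: pivot -2/7 → sign −
step 3: pivot -2/7 → sign −
signature = (2, 2, 0)

Answer: (2, 2, 0)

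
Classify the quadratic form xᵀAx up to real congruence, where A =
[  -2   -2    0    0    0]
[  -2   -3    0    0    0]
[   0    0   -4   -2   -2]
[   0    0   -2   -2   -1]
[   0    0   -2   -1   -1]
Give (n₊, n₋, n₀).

step 0: pivot -2 → sign −
step 1: pivot -1 → sign −
step 2: pivot -4 → sign −
step 3: pivot -1 → sign −
step 4: row/col 4 already zero → sign 0
signature = (0, 4, 1)

Answer: (0, 4, 1)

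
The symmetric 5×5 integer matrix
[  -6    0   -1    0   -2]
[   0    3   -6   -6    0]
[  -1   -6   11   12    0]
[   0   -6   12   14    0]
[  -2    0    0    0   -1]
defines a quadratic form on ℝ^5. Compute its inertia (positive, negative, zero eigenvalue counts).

Answer: (2, 3, 0)

Derivation:
step 0: pivot -6 → sign −
step 1: pivot 3 → sign +
step 2: pivot -5/6 → sign −
step 3: pivot 2 → sign +
step 4: pivot -1/5 → sign −
signature = (2, 3, 0)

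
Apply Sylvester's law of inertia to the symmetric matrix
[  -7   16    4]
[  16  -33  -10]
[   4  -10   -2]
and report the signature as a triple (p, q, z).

Answer: (2, 1, 0)

Derivation:
step 0: pivot -7 → sign −
step 1: pivot 25/7 → sign +
step 2: pivot 2/25 → sign +
signature = (2, 1, 0)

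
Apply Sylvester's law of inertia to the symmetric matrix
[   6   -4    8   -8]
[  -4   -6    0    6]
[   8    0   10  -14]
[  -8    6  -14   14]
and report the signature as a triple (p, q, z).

Answer: (3, 1, 0)

Derivation:
step 0: pivot 6 → sign +
step 1: pivot -26/3 → sign −
step 2: pivot 34/13 → sign +
step 3: pivot 2/17 → sign +
signature = (3, 1, 0)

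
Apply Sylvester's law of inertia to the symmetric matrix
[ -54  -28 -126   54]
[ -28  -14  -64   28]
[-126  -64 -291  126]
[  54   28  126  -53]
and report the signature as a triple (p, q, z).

step 0: pivot -54 → sign −
step 1: pivot 14/27 → sign +
step 2: pivot -3/7 → sign −
step 3: pivot 1 → sign +
signature = (2, 2, 0)

Answer: (2, 2, 0)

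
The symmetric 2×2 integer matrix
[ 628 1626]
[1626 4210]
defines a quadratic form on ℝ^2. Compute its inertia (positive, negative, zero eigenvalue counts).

Answer: (2, 0, 0)

Derivation:
step 0: pivot 628 → sign +
step 1: pivot 1/157 → sign +
signature = (2, 0, 0)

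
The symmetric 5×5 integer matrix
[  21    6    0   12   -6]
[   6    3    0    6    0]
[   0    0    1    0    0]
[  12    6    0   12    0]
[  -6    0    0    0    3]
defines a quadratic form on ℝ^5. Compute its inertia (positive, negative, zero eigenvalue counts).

Answer: (3, 1, 1)

Derivation:
step 0: pivot 21 → sign +
step 1: pivot 9/7 → sign +
step 2: pivot 1 → sign +
step 3: pivot -1 → sign −
step 4: row/col 4 already zero → sign 0
signature = (3, 1, 1)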